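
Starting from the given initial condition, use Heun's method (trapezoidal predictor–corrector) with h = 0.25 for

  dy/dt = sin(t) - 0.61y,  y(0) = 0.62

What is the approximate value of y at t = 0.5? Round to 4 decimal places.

0.5703

Heun: k1 = f(t_n, y_n); k2 = f(t_n + h, y_n + h·k1); y_{n+1} = y_n + (h/2)·(k1 + k2).
t=0.000000, y=0.620000:
  k1 = f(0.000000, 0.620000) = -0.378200
  k2 = f(0.250000, 0.525450) = -0.073121
  y ← 0.620000 + (0.25/2)·(-0.378200 + (-0.073121)) = 0.563585
t=0.250000, y=0.563585:
  k1 = f(0.250000, 0.563585) = -0.096383
  k2 = f(0.500000, 0.539489) = 0.150337
  y ← 0.563585 + (0.25/2)·(-0.096383 + 0.150337) = 0.570329
y(0.5) ≈ 0.5703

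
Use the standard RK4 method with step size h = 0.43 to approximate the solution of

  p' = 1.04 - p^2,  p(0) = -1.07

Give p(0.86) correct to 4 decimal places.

RK4: k1 = f(x_n, p_n); k2 = f(x_n + h/2, p_n + (h/2)·k1); k3 = f(x_n + h/2, p_n + (h/2)·k2); k4 = f(x_n + h, p_n + h·k3); p_{n+1} = p_n + (h/6)·(k1 + 2k2 + 2k3 + k4).
x=0.000000, p=-1.070000:
  k1 = f(0.000000, -1.070000) = -0.104900
  k2 = f(0.215000, -1.092553) = -0.153673
  k3 = f(0.215000, -1.103040) = -0.176697
  k4 = f(0.430000, -1.145980) = -0.273269
  p ← -1.070000 + (0.43/6)·(k1 + 2k2 + 2k3 + k4) = -1.144455
x=0.430000, p=-1.144455:
  k1 = f(0.430000, -1.144455) = -0.269778
  k2 = f(0.645000, -1.202457) = -0.405904
  k3 = f(0.645000, -1.231724) = -0.477145
  k4 = f(0.860000, -1.349627) = -0.781494
  p ← -1.144455 + (0.43/6)·(k1 + 2k2 + 2k3 + k4) = -1.346367
p(0.86) ≈ -1.3464

-1.3464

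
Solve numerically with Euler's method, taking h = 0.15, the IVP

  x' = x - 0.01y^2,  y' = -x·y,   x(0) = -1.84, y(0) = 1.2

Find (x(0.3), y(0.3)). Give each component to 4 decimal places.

Euler on (x,y): x_{n+1} = x_n + h·x', y_{n+1} = y_n + h·y'.
0.000000: (-1.840000, 1.200000); f=(-1.854400, 2.208000) → (-2.118160, 1.531200)
0.150000: (-2.118160, 1.531200); f=(-2.141606, 3.243327) → (-2.439401, 2.017699)
(x(0.3), y(0.3)) ≈ (-2.4394, 2.0177)

-2.4394, 2.0177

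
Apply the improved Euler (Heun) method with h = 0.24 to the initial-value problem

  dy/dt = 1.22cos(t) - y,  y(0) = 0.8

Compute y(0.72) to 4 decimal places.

0.9468

Heun: k1 = f(t_n, y_n); k2 = f(t_n + h, y_n + h·k1); y_{n+1} = y_n + (h/2)·(k1 + k2).
t=0.000000, y=0.800000:
  k1 = f(0.000000, 0.800000) = 0.420000
  k2 = f(0.240000, 0.900800) = 0.284232
  y ← 0.800000 + (0.24/2)·(0.420000 + 0.284232) = 0.884508
t=0.240000, y=0.884508:
  k1 = f(0.240000, 0.884508) = 0.300524
  k2 = f(0.480000, 0.956634) = 0.125500
  y ← 0.884508 + (0.24/2)·(0.300524 + 0.125500) = 0.935631
t=0.480000, y=0.935631:
  k1 = f(0.480000, 0.935631) = 0.146503
  k2 = f(0.720000, 0.970792) = -0.053589
  y ← 0.935631 + (0.24/2)·(0.146503 + (-0.053589)) = 0.946781
y(0.72) ≈ 0.9468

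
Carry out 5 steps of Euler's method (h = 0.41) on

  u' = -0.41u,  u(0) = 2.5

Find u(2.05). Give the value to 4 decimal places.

Euler: u_{n+1} = u_n + h·f(t_n, u_n).
t=0.000000, u=2.500000: f=-1.025000 → u ← 2.500000 + 0.41·(-1.025000) = 2.079750
t=0.410000, u=2.079750: f=-0.852697 → u ← 2.079750 + 0.41·(-0.852697) = 1.730144
t=0.820000, u=1.730144: f=-0.709359 → u ← 1.730144 + 0.41·(-0.709359) = 1.439307
t=1.230000, u=1.439307: f=-0.590116 → u ← 1.439307 + 0.41·(-0.590116) = 1.197359
t=1.640000, u=1.197359: f=-0.490917 → u ← 1.197359 + 0.41·(-0.490917) = 0.996083
u(2.05) ≈ 0.9961

0.9961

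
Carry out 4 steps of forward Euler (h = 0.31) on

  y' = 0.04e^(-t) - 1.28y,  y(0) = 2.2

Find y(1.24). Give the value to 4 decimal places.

0.3062

Euler: y_{n+1} = y_n + h·f(t_n, y_n).
t=0.000000, y=2.200000: f=-2.776000 → y ← 2.200000 + 0.31·(-2.776000) = 1.339440
t=0.310000, y=1.339440: f=-1.685145 → y ← 1.339440 + 0.31·(-1.685145) = 0.817045
t=0.620000, y=0.817045: f=-1.024300 → y ← 0.817045 + 0.31·(-1.024300) = 0.499512
t=0.930000, y=0.499512: f=-0.623593 → y ← 0.499512 + 0.31·(-0.623593) = 0.306198
y(1.24) ≈ 0.3062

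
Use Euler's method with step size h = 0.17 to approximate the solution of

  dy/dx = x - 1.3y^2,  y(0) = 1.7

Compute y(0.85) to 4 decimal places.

0.7125

Euler: y_{n+1} = y_n + h·f(x_n, y_n).
x=0.000000, y=1.700000: f=-3.757000 → y ← 1.700000 + 0.17·(-3.757000) = 1.061310
x=0.170000, y=1.061310: f=-1.294293 → y ← 1.061310 + 0.17·(-1.294293) = 0.841280
x=0.340000, y=0.841280: f=-0.580078 → y ← 0.841280 + 0.17·(-0.580078) = 0.742667
x=0.510000, y=0.742667: f=-0.207020 → y ← 0.742667 + 0.17·(-0.207020) = 0.707473
x=0.680000, y=0.707473: f=0.029326 → y ← 0.707473 + 0.17·0.029326 = 0.712459
y(0.85) ≈ 0.7125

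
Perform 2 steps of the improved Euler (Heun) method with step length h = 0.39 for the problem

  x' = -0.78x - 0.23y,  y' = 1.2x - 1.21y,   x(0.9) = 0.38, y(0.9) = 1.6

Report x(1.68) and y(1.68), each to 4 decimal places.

Heun on (x,y): k1 = f(t_n, state_n); k2 = f(t_n + h, state_n + h·k1); state_{n+1} = state_n + (h/2)·(k1 + k2).
0.900000: (0.380000, 1.600000)
  k1 = (-0.664400, -1.480000)
  predictor → (0.120884, 1.022800)
  k2 = (-0.329534, -1.092527)
  → (0.186183, 1.098357)
1.290000: (0.186183, 1.098357)
  k1 = (-0.397845, -1.105593)
  predictor → (0.031023, 0.667176)
  k2 = (-0.177649, -0.770055)
  → (0.073962, 0.732606)
(x(1.68), y(1.68)) ≈ (0.0740, 0.7326)

0.0740, 0.7326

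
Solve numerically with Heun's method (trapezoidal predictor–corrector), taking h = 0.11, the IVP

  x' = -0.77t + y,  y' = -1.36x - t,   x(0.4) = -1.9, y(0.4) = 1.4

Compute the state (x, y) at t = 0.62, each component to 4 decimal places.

Heun on (x,y): k1 = f(t_n, state_n); k2 = f(t_n + h, state_n + h·k1); state_{n+1} = state_n + (h/2)·(k1 + k2).
0.400000: (-1.900000, 1.400000)
  k1 = (1.092000, 2.184000)
  predictor → (-1.779880, 1.640240)
  k2 = (1.247540, 1.910637)
  → (-1.771325, 1.625205)
0.510000: (-1.771325, 1.625205)
  k1 = (1.232505, 1.899002)
  predictor → (-1.635750, 1.834095)
  k2 = (1.356695, 1.604620)
  → (-1.628919, 1.817904)
(x(0.62), y(0.62)) ≈ (-1.6289, 1.8179)

-1.6289, 1.8179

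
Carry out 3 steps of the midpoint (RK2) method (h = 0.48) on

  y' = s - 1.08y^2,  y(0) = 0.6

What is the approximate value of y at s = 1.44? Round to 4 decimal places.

Midpoint: k1 = f(s_n, y_n); k2 = f(s_n + h/2, y_n + (h/2)·k1); y_{n+1} = y_n + h·k2.
s=0.000000, y=0.600000:
  k1 = f(0.000000, 0.600000) = -0.388800
  k2 = f(0.240000, 0.506688) = -0.037271
  y ← 0.600000 + 0.48·(-0.037271) = 0.582110
s=0.480000, y=0.582110:
  k1 = f(0.480000, 0.582110) = 0.114040
  k2 = f(0.720000, 0.609479) = 0.318818
  y ← 0.582110 + 0.48·0.318818 = 0.735142
s=0.960000, y=0.735142:
  k1 = f(0.960000, 0.735142) = 0.376331
  k2 = f(1.200000, 0.825462) = 0.464102
  y ← 0.735142 + 0.48·0.464102 = 0.957911
y(1.44) ≈ 0.9579

0.9579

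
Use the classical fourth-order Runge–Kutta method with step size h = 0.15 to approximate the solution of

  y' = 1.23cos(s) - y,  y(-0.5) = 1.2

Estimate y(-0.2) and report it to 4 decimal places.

RK4: k1 = f(s_n, y_n); k2 = f(s_n + h/2, y_n + (h/2)·k1); k3 = f(s_n + h/2, y_n + (h/2)·k2); k4 = f(s_n + h, y_n + h·k3); y_{n+1} = y_n + (h/6)·(k1 + 2k2 + 2k3 + k4).
s=-0.500000, y=1.200000:
  k1 = f(-0.500000, 1.200000) = -0.120573
  k2 = f(-0.425000, 1.190957) = -0.070379
  k3 = f(-0.425000, 1.194722) = -0.074144
  k4 = f(-0.350000, 1.188878) = -0.033450
  y ← 1.200000 + (0.15/6)·(k1 + 2k2 + 2k3 + k4) = 1.188923
s=-0.350000, y=1.188923:
  k1 = f(-0.350000, 1.188923) = -0.033495
  k2 = f(-0.275000, 1.186411) = -0.002628
  k3 = f(-0.275000, 1.188726) = -0.004943
  k4 = f(-0.200000, 1.188182) = 0.017300
  y ← 1.188923 + (0.15/6)·(k1 + 2k2 + 2k3 + k4) = 1.188140
y(-0.2) ≈ 1.1881

1.1881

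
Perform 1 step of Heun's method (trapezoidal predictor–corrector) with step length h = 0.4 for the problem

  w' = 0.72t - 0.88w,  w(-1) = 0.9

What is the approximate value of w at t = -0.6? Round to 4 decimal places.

Heun: k1 = f(t_n, w_n); k2 = f(t_n + h, w_n + h·k1); w_{n+1} = w_n + (h/2)·(k1 + k2).
t=-1.000000, w=0.900000:
  k1 = f(-1.000000, 0.900000) = -1.512000
  k2 = f(-0.600000, 0.295200) = -0.691776
  w ← 0.900000 + (0.4/2)·(-1.512000 + (-0.691776)) = 0.459245
w(-0.6) ≈ 0.4592

0.4592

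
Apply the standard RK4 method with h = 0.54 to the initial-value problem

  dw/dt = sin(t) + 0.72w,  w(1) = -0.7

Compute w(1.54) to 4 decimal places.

-0.4134

RK4: k1 = f(t_n, w_n); k2 = f(t_n + h/2, w_n + (h/2)·k1); k3 = f(t_n + h/2, w_n + (h/2)·k2); k4 = f(t_n + h, w_n + h·k3); w_{n+1} = w_n + (h/6)·(k1 + 2k2 + 2k3 + k4).
t=1.000000, w=-0.700000:
  k1 = f(1.000000, -0.700000) = 0.337471
  k2 = f(1.270000, -0.608883) = 0.516705
  k3 = f(1.270000, -0.560490) = 0.551548
  k4 = f(1.540000, -0.402164) = 0.709968
  w ← -0.700000 + (0.54/6)·(k1 + 2k2 + 2k3 + k4) = -0.413445
w(1.54) ≈ -0.4134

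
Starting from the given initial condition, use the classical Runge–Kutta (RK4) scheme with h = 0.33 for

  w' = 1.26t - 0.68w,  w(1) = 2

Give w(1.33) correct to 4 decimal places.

RK4: k1 = f(t_n, w_n); k2 = f(t_n + h/2, w_n + (h/2)·k1); k3 = f(t_n + h/2, w_n + (h/2)·k2); k4 = f(t_n + h, w_n + h·k3); w_{n+1} = w_n + (h/6)·(k1 + 2k2 + 2k3 + k4).
t=1.000000, w=2.000000:
  k1 = f(1.000000, 2.000000) = -0.100000
  k2 = f(1.165000, 1.983500) = 0.119120
  k3 = f(1.165000, 2.019655) = 0.094535
  k4 = f(1.330000, 2.031196) = 0.294586
  w ← 2.000000 + (0.33/6)·(k1 + 2k2 + 2k3 + k4) = 2.034204
w(1.33) ≈ 2.0342

2.0342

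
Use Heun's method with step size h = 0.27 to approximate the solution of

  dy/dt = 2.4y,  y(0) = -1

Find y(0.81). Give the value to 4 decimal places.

Heun: k1 = f(t_n, y_n); k2 = f(t_n + h, y_n + h·k1); y_{n+1} = y_n + (h/2)·(k1 + k2).
t=0.000000, y=-1.000000:
  k1 = f(0.000000, -1.000000) = -2.400000
  k2 = f(0.270000, -1.648000) = -3.955200
  y ← -1.000000 + (0.27/2)·(-2.400000 + (-3.955200)) = -1.857952
t=0.270000, y=-1.857952:
  k1 = f(0.270000, -1.857952) = -4.459085
  k2 = f(0.540000, -3.061905) = -7.348572
  y ← -1.857952 + (0.27/2)·(-4.459085 + (-7.348572)) = -3.451986
t=0.540000, y=-3.451986:
  k1 = f(0.540000, -3.451986) = -8.284766
  k2 = f(0.810000, -5.688872) = -13.653294
  y ← -3.451986 + (0.27/2)·(-8.284766 + (-13.653294)) = -6.413624
y(0.81) ≈ -6.4136

-6.4136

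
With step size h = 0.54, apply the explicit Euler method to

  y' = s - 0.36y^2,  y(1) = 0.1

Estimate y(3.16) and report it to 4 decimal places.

Euler: y_{n+1} = y_n + h·f(s_n, y_n).
s=1.000000, y=0.100000: f=0.996400 → y ← 0.100000 + 0.54·0.996400 = 0.638056
s=1.540000, y=0.638056: f=1.393438 → y ← 0.638056 + 0.54·1.393438 = 1.390513
s=2.080000, y=1.390513: f=1.383931 → y ← 1.390513 + 0.54·1.383931 = 2.137835
s=2.620000, y=2.137835: f=0.974678 → y ← 2.137835 + 0.54·0.974678 = 2.664161
y(3.16) ≈ 2.6642

2.6642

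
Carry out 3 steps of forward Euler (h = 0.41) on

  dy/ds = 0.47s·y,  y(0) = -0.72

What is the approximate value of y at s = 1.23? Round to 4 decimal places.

Euler: y_{n+1} = y_n + h·f(s_n, y_n).
s=0.000000, y=-0.720000: f=0.000000 → y ← -0.720000 + 0.41·0.000000 = -0.720000
s=0.410000, y=-0.720000: f=-0.138744 → y ← -0.720000 + 0.41·(-0.138744) = -0.776885
s=0.820000, y=-0.776885: f=-0.299411 → y ← -0.776885 + 0.41·(-0.299411) = -0.899644
y(1.23) ≈ -0.8996

-0.8996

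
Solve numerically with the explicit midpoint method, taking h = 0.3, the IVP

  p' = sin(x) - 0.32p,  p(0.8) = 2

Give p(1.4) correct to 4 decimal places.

2.1353

Midpoint: k1 = f(x_n, p_n); k2 = f(x_n + h/2, p_n + (h/2)·k1); p_{n+1} = p_n + h·k2.
x=0.800000, p=2.000000:
  k1 = f(0.800000, 2.000000) = 0.077356
  k2 = f(0.950000, 2.011603) = 0.169702
  p ← 2.000000 + 0.3·0.169702 = 2.050911
x=1.100000, p=2.050911:
  k1 = f(1.100000, 2.050911) = 0.234916
  k2 = f(1.250000, 2.086148) = 0.281417
  p ← 2.050911 + 0.3·0.281417 = 2.135336
p(1.4) ≈ 2.1353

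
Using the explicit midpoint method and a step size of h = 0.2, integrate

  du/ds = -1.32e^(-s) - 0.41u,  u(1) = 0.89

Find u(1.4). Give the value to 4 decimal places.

0.6095

Midpoint: k1 = f(s_n, u_n); k2 = f(s_n + h/2, u_n + (h/2)·k1); u_{n+1} = u_n + h·k2.
s=1.000000, u=0.890000:
  k1 = f(1.000000, 0.890000) = -0.850501
  k2 = f(1.100000, 0.804950) = -0.769419
  u ← 0.890000 + 0.2·(-0.769419) = 0.736116
s=1.200000, u=0.736116:
  k1 = f(1.200000, 0.736116) = -0.699384
  k2 = f(1.300000, 0.666178) = -0.632875
  u ← 0.736116 + 0.2·(-0.632875) = 0.609541
u(1.4) ≈ 0.6095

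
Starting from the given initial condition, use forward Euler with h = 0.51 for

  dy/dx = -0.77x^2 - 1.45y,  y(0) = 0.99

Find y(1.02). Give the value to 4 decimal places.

Euler: y_{n+1} = y_n + h·f(x_n, y_n).
x=0.000000, y=0.990000: f=-1.435500 → y ← 0.990000 + 0.51·(-1.435500) = 0.257895
x=0.510000, y=0.257895: f=-0.574225 → y ← 0.257895 + 0.51·(-0.574225) = -0.034960
y(1.02) ≈ -0.0350

-0.0350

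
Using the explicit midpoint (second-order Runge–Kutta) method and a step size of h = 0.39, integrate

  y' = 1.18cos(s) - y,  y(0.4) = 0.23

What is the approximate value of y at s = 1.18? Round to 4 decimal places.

0.5043

Midpoint: k1 = f(s_n, y_n); k2 = f(s_n + h/2, y_n + (h/2)·k1); y_{n+1} = y_n + h·k2.
s=0.400000, y=0.230000:
  k1 = f(0.400000, 0.230000) = 0.856852
  k2 = f(0.595000, 0.397086) = 0.580129
  y ← 0.230000 + 0.39·0.580129 = 0.456250
s=0.790000, y=0.456250:
  k1 = f(0.790000, 0.456250) = 0.374287
  k2 = f(0.985000, 0.529236) = 0.123142
  y ← 0.456250 + 0.39·0.123142 = 0.504276
y(1.18) ≈ 0.5043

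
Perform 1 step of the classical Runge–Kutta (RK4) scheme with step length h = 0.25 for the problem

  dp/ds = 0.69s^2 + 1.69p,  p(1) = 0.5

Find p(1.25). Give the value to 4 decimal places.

RK4: k1 = f(s_n, p_n); k2 = f(s_n + h/2, p_n + (h/2)·k1); k3 = f(s_n + h/2, p_n + (h/2)·k2); k4 = f(s_n + h, p_n + h·k3); p_{n+1} = p_n + (h/6)·(k1 + 2k2 + 2k3 + k4).
s=1.000000, p=0.500000:
  k1 = f(1.000000, 0.500000) = 1.535000
  k2 = f(1.125000, 0.691875) = 2.042550
  k3 = f(1.125000, 0.755319) = 2.149770
  k4 = f(1.250000, 1.037442) = 2.831403
  p ← 0.500000 + (0.25/6)·(k1 + 2k2 + 2k3 + k4) = 1.031293
p(1.25) ≈ 1.0313

1.0313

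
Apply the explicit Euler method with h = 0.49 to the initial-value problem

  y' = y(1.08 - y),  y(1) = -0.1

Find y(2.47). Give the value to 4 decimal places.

Euler: y_{n+1} = y_n + h·f(s_n, y_n).
s=1.000000, y=-0.100000: f=-0.118000 → y ← -0.100000 + 0.49·(-0.118000) = -0.157820
s=1.490000, y=-0.157820: f=-0.195353 → y ← -0.157820 + 0.49·(-0.195353) = -0.253543
s=1.980000, y=-0.253543: f=-0.338110 → y ← -0.253543 + 0.49·(-0.338110) = -0.419217
y(2.47) ≈ -0.4192

-0.4192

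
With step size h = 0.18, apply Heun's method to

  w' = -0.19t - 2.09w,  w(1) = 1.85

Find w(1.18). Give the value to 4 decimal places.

1.2541

Heun: k1 = f(t_n, w_n); k2 = f(t_n + h, w_n + h·k1); w_{n+1} = w_n + (h/2)·(k1 + k2).
t=1.000000, w=1.850000:
  k1 = f(1.000000, 1.850000) = -4.056500
  k2 = f(1.180000, 1.119830) = -2.564645
  w ← 1.850000 + (0.18/2)·(-4.056500 + (-2.564645)) = 1.254097
w(1.18) ≈ 1.2541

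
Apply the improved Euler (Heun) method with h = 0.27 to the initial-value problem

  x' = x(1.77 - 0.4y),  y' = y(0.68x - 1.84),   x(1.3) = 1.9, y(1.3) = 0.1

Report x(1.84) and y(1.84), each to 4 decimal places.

4.7259, 0.1110

Heun on (x,y): k1 = f(t_n, state_n); k2 = f(t_n + h, state_n + h·k1); state_{n+1} = state_n + (h/2)·(k1 + k2).
1.300000: (1.900000, 0.100000)
  k1 = (3.287000, -0.054800)
  predictor → (2.787490, 0.085204)
  k2 = (4.838855, 0.004728)
  → (2.996990, 0.093240)
1.570000: (2.996990, 0.093240)
  k1 = (5.192897, 0.018457)
  predictor → (4.399073, 0.098224)
  k2 = (7.613521, 0.113092)
  → (4.725857, 0.110999)
(x(1.84), y(1.84)) ≈ (4.7259, 0.1110)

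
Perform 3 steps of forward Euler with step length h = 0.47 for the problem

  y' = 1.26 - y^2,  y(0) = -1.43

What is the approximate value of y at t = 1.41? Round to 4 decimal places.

-5.6323

Euler: y_{n+1} = y_n + h·f(t_n, y_n).
t=0.000000, y=-1.430000: f=-0.784900 → y ← -1.430000 + 0.47·(-0.784900) = -1.798903
t=0.470000, y=-1.798903: f=-1.976052 → y ← -1.798903 + 0.47·(-1.976052) = -2.727647
t=0.940000, y=-2.727647: f=-6.180061 → y ← -2.727647 + 0.47·(-6.180061) = -5.632276
y(1.41) ≈ -5.6323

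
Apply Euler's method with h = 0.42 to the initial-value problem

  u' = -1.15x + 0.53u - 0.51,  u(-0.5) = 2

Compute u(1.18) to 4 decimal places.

Euler: u_{n+1} = u_n + h·f(x_n, u_n).
x=-0.500000, u=2.000000: f=1.125000 → u ← 2.000000 + 0.42·1.125000 = 2.472500
x=-0.080000, u=2.472500: f=0.892425 → u ← 2.472500 + 0.42·0.892425 = 2.847319
x=0.340000, u=2.847319: f=0.608079 → u ← 2.847319 + 0.42·0.608079 = 3.102712
x=0.760000, u=3.102712: f=0.260437 → u ← 3.102712 + 0.42·0.260437 = 3.212095
u(1.18) ≈ 3.2121

3.2121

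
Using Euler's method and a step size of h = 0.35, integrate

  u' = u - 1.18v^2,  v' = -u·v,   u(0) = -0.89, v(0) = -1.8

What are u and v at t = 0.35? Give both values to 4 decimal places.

Euler on (u,v): u_{n+1} = u_n + h·u', v_{n+1} = v_n + h·v'.
0.000000: (-0.890000, -1.800000); f=(-4.713200, -1.602000) → (-2.539620, -2.360700)
(u(0.35), v(0.35)) ≈ (-2.5396, -2.3607)

-2.5396, -2.3607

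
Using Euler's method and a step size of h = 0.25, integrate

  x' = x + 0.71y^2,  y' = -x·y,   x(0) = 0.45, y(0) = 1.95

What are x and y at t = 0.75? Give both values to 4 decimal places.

2.8516, 0.5742

Euler on (x,y): x_{n+1} = x_n + h·x', y_{n+1} = y_n + h·y'.
0.000000: (0.450000, 1.950000); f=(3.149775, -0.877500) → (1.237444, 1.730625)
0.250000: (1.237444, 1.730625); f=(3.363938, -2.141551) → (2.078428, 1.195237)
0.500000: (2.078428, 1.195237); f=(3.092729, -2.484215) → (2.851611, 0.574183)
(x(0.75), y(0.75)) ≈ (2.8516, 0.5742)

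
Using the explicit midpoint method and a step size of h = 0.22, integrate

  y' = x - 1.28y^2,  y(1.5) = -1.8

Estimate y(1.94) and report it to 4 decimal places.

Midpoint: k1 = f(x_n, y_n); k2 = f(x_n + h/2, y_n + (h/2)·k1); y_{n+1} = y_n + h·k2.
x=1.500000, y=-1.800000:
  k1 = f(1.500000, -1.800000) = -2.647200
  k2 = f(1.610000, -2.091192) = -3.987547
  y ← -1.800000 + 0.22·(-3.987547) = -2.677260
x=1.720000, y=-2.677260:
  k1 = f(1.720000, -2.677260) = -7.454686
  k2 = f(1.830000, -3.497276) = -13.825602
  y ← -2.677260 + 0.22·(-13.825602) = -5.718893
y(1.94) ≈ -5.7189

-5.7189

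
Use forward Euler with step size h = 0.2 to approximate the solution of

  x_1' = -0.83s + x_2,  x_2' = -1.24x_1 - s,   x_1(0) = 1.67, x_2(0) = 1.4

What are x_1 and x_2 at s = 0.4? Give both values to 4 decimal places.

Euler on (x_1,x_2): x_1_{n+1} = x_1_n + h·x_1', x_2_{n+1} = x_2_n + h·x_2'.
0.000000: (1.670000, 1.400000); f=(1.400000, -2.070800) → (1.950000, 0.985840)
0.200000: (1.950000, 0.985840); f=(0.819840, -2.618000) → (2.113968, 0.462240)
(x_1(0.4), x_2(0.4)) ≈ (2.1140, 0.4622)

2.1140, 0.4622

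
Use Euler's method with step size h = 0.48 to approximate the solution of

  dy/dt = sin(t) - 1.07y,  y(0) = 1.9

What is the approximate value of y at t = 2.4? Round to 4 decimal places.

Euler: y_{n+1} = y_n + h·f(t_n, y_n).
t=0.000000, y=1.900000: f=-2.033000 → y ← 1.900000 + 0.48·(-2.033000) = 0.924160
t=0.480000, y=0.924160: f=-0.527072 → y ← 0.924160 + 0.48·(-0.527072) = 0.671165
t=0.960000, y=0.671165: f=0.101045 → y ← 0.671165 + 0.48·0.101045 = 0.719667
t=1.440000, y=0.719667: f=0.221415 → y ← 0.719667 + 0.48·0.221415 = 0.825946
t=1.920000, y=0.825946: f=0.055883 → y ← 0.825946 + 0.48·0.055883 = 0.852770
y(2.4) ≈ 0.8528

0.8528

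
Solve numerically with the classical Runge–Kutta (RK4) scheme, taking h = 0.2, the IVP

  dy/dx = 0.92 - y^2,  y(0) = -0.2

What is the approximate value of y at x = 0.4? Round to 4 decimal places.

RK4: k1 = f(x_n, y_n); k2 = f(x_n + h/2, y_n + (h/2)·k1); k3 = f(x_n + h/2, y_n + (h/2)·k2); k4 = f(x_n + h, y_n + h·k3); y_{n+1} = y_n + (h/6)·(k1 + 2k2 + 2k3 + k4).
x=0.000000, y=-0.200000:
  k1 = f(0.000000, -0.200000) = 0.880000
  k2 = f(0.100000, -0.112000) = 0.907456
  k3 = f(0.100000, -0.109254) = 0.908063
  k4 = f(0.200000, -0.018387) = 0.919662
  y ← -0.200000 + (0.2/6)·(k1 + 2k2 + 2k3 + k4) = -0.018977
x=0.200000, y=-0.018977:
  k1 = f(0.200000, -0.018977) = 0.919640
  k2 = f(0.300000, 0.072987) = 0.914673
  k3 = f(0.300000, 0.072491) = 0.914745
  k4 = f(0.400000, 0.163972) = 0.893113
  y ← -0.018977 + (0.2/6)·(k1 + 2k2 + 2k3 + k4) = 0.163410
y(0.4) ≈ 0.1634

0.1634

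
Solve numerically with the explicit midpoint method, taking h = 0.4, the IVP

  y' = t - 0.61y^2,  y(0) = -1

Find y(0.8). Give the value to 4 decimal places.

-1.4194

Midpoint: k1 = f(t_n, y_n); k2 = f(t_n + h/2, y_n + (h/2)·k1); y_{n+1} = y_n + h·k2.
t=0.000000, y=-1.000000:
  k1 = f(0.000000, -1.000000) = -0.610000
  k2 = f(0.200000, -1.122000) = -0.567919
  y ← -1.000000 + 0.4·(-0.567919) = -1.227168
t=0.400000, y=-1.227168:
  k1 = f(0.400000, -1.227168) = -0.518624
  k2 = f(0.600000, -1.330892) = -0.480478
  y ← -1.227168 + 0.4·(-0.480478) = -1.419359
y(0.8) ≈ -1.4194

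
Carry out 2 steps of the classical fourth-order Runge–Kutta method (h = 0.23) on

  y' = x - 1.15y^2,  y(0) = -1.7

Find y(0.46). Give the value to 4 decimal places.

-12.4008

RK4: k1 = f(x_n, y_n); k2 = f(x_n + h/2, y_n + (h/2)·k1); k3 = f(x_n + h/2, y_n + (h/2)·k2); k4 = f(x_n + h, y_n + h·k3); y_{n+1} = y_n + (h/6)·(k1 + 2k2 + 2k3 + k4).
x=0.000000, y=-1.700000:
  k1 = f(0.000000, -1.700000) = -3.323500
  k2 = f(0.115000, -2.082203) = -4.870902
  k3 = f(0.115000, -2.260154) = -5.759539
  k4 = f(0.230000, -3.024694) = -10.291090
  y ← -1.700000 + (0.23/6)·(k1 + 2k2 + 2k3 + k4) = -3.036893
x=0.230000, y=-3.036893:
  k1 = f(0.230000, -3.036893) = -10.376128
  k2 = f(0.345000, -4.230148) = -20.233274
  k3 = f(0.345000, -5.363720) = -32.739911
  k4 = f(0.460000, -10.567073) = -127.952481
  y ← -3.036893 + (0.23/6)·(k1 + 2k2 + 2k3 + k4) = -12.400767
y(0.46) ≈ -12.4008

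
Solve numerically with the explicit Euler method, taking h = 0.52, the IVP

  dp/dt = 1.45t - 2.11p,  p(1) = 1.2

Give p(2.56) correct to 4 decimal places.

Euler: p_{n+1} = p_n + h·f(t_n, p_n).
t=1.000000, p=1.200000: f=-1.082000 → p ← 1.200000 + 0.52·(-1.082000) = 0.637360
t=1.520000, p=0.637360: f=0.859170 → p ← 0.637360 + 0.52·0.859170 = 1.084129
t=2.040000, p=1.084129: f=0.670489 → p ← 1.084129 + 0.52·0.670489 = 1.432783
p(2.56) ≈ 1.4328

1.4328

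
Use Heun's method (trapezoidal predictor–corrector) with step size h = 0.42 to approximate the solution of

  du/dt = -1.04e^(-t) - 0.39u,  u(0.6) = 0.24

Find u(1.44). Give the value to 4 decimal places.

Heun: k1 = f(t_n, u_n); k2 = f(t_n + h, u_n + h·k1); u_{n+1} = u_n + (h/2)·(k1 + k2).
t=0.600000, u=0.240000:
  k1 = f(0.600000, 0.240000) = -0.664364
  k2 = f(1.020000, -0.039033) = -0.359796
  u ← 0.240000 + (0.42/2)·(-0.664364 + (-0.359796)) = 0.024926
t=1.020000, u=0.024926:
  k1 = f(1.020000, 0.024926) = -0.384740
  k2 = f(1.440000, -0.136664) = -0.193106
  u ← 0.024926 + (0.42/2)·(-0.384740 + (-0.193106)) = -0.096421
u(1.44) ≈ -0.0964

-0.0964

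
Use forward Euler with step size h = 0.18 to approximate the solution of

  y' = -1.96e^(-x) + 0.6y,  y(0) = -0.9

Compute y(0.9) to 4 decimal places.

-3.1372

Euler: y_{n+1} = y_n + h·f(x_n, y_n).
x=0.000000, y=-0.900000: f=-2.500000 → y ← -0.900000 + 0.18·(-2.500000) = -1.350000
x=0.180000, y=-1.350000: f=-2.447130 → y ← -1.350000 + 0.18·(-2.447130) = -1.790483
x=0.360000, y=-1.790483: f=-2.441736 → y ← -1.790483 + 0.18·(-2.441736) = -2.229996
x=0.540000, y=-2.229996: f=-2.480184 → y ← -2.229996 + 0.18·(-2.480184) = -2.676429
x=0.720000, y=-2.676429: f=-2.559892 → y ← -2.676429 + 0.18·(-2.559892) = -3.137209
y(0.9) ≈ -3.1372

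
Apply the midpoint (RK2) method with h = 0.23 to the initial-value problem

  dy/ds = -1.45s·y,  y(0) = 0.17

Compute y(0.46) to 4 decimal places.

0.1454

Midpoint: k1 = f(s_n, y_n); k2 = f(s_n + h/2, y_n + (h/2)·k1); y_{n+1} = y_n + h·k2.
s=0.000000, y=0.170000:
  k1 = f(0.000000, 0.170000) = 0.000000
  k2 = f(0.115000, 0.170000) = -0.028348
  y ← 0.170000 + 0.23·(-0.028348) = 0.163480
s=0.230000, y=0.163480:
  k1 = f(0.230000, 0.163480) = -0.054521
  k2 = f(0.345000, 0.157210) = -0.078644
  y ← 0.163480 + 0.23·(-0.078644) = 0.145392
y(0.46) ≈ 0.1454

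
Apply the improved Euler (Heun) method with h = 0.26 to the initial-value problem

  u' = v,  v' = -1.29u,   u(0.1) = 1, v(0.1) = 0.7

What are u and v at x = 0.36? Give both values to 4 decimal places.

Heun on (u,v): k1 = f(x_n, state_n); k2 = f(x_n + h, state_n + h·k1); state_{n+1} = state_n + (h/2)·(k1 + k2).
0.100000: (1.000000, 0.700000)
  k1 = (0.700000, -1.290000)
  predictor → (1.182000, 0.364600)
  k2 = (0.364600, -1.524780)
  → (1.138398, 0.334079)
(u(0.36), v(0.36)) ≈ (1.1384, 0.3341)

1.1384, 0.3341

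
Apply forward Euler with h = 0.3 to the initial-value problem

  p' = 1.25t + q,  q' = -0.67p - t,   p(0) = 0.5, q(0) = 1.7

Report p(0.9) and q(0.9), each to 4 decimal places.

2.2193, 0.8044

Euler on (p,q): p_{n+1} = p_n + h·p', q_{n+1} = q_n + h·q'.
0.000000: (0.500000, 1.700000); f=(1.700000, -0.335000) → (1.010000, 1.599500)
0.300000: (1.010000, 1.599500); f=(1.974500, -0.976700) → (1.602350, 1.306490)
0.600000: (1.602350, 1.306490); f=(2.056490, -1.673574) → (2.219297, 0.804418)
(p(0.9), q(0.9)) ≈ (2.2193, 0.8044)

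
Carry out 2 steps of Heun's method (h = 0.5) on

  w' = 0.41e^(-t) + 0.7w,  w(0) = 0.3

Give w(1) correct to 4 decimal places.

1.0021

Heun: k1 = f(t_n, w_n); k2 = f(t_n + h, w_n + h·k1); w_{n+1} = w_n + (h/2)·(k1 + k2).
t=0.000000, w=0.300000:
  k1 = f(0.000000, 0.300000) = 0.620000
  k2 = f(0.500000, 0.610000) = 0.675678
  w ← 0.300000 + (0.5/2)·(0.620000 + 0.675678) = 0.623919
t=0.500000, w=0.623919:
  k1 = f(0.500000, 0.623919) = 0.685421
  k2 = f(1.000000, 0.966630) = 0.827472
  w ← 0.623919 + (0.5/2)·(0.685421 + 0.827472) = 1.002143
w(1) ≈ 1.0021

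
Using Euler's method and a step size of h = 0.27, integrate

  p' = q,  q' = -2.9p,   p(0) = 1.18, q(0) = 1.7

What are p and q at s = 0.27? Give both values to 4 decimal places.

Euler on (p,q): p_{n+1} = p_n + h·p', q_{n+1} = q_n + h·q'.
0.000000: (1.180000, 1.700000); f=(1.700000, -3.422000) → (1.639000, 0.776060)
(p(0.27), q(0.27)) ≈ (1.6390, 0.7761)

1.6390, 0.7761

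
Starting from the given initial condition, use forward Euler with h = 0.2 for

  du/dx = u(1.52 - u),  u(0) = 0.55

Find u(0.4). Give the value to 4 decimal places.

0.7701

Euler: u_{n+1} = u_n + h·f(x_n, u_n).
x=0.000000, u=0.550000: f=0.533500 → u ← 0.550000 + 0.2·0.533500 = 0.656700
x=0.200000, u=0.656700: f=0.566929 → u ← 0.656700 + 0.2·0.566929 = 0.770086
u(0.4) ≈ 0.7701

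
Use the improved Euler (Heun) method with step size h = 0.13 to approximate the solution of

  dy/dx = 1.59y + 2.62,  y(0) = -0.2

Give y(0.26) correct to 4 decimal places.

Heun: k1 = f(x_n, y_n); k2 = f(x_n + h, y_n + h·k1); y_{n+1} = y_n + (h/2)·(k1 + k2).
x=0.000000, y=-0.200000:
  k1 = f(0.000000, -0.200000) = 2.302000
  k2 = f(0.130000, 0.099260) = 2.777823
  y ← -0.200000 + (0.13/2)·(2.302000 + 2.777823) = 0.130189
x=0.130000, y=0.130189:
  k1 = f(0.130000, 0.130189) = 2.827000
  k2 = f(0.260000, 0.497698) = 3.411341
  y ← 0.130189 + (0.13/2)·(2.827000 + 3.411341) = 0.535681
y(0.26) ≈ 0.5357

0.5357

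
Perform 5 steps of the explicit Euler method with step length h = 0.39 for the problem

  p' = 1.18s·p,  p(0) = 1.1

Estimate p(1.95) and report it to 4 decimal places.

4.6598

Euler: p_{n+1} = p_n + h·f(s_n, p_n).
s=0.000000, p=1.100000: f=0.000000 → p ← 1.100000 + 0.39·0.000000 = 1.100000
s=0.390000, p=1.100000: f=0.506220 → p ← 1.100000 + 0.39·0.506220 = 1.297426
s=0.780000, p=1.297426: f=1.194151 → p ← 1.297426 + 0.39·1.194151 = 1.763145
s=1.170000, p=1.763145: f=2.434197 → p ← 1.763145 + 0.39·2.434197 = 2.712482
s=1.560000, p=2.712482: f=4.993136 → p ← 2.712482 + 0.39·4.993136 = 4.659805
p(1.95) ≈ 4.6598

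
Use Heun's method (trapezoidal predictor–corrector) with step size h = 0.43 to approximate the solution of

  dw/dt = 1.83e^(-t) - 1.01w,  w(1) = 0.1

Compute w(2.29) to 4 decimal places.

Heun: k1 = f(t_n, w_n); k2 = f(t_n + h, w_n + h·k1); w_{n+1} = w_n + (h/2)·(k1 + k2).
t=1.000000, w=0.100000:
  k1 = f(1.000000, 0.100000) = 0.572219
  k2 = f(1.430000, 0.346054) = 0.088420
  w ← 0.100000 + (0.43/2)·(0.572219 + 0.088420) = 0.242038
t=1.430000, w=0.242038:
  k1 = f(1.430000, 0.242038) = 0.193477
  k2 = f(1.860000, 0.325233) = -0.043604
  w ← 0.242038 + (0.43/2)·(0.193477 + (-0.043604)) = 0.274260
t=1.860000, w=0.274260:
  k1 = f(1.860000, 0.274260) = 0.007878
  k2 = f(2.290000, 0.277648) = -0.095107
  w ← 0.274260 + (0.43/2)·(0.007878 + (-0.095107)) = 0.255506
w(2.29) ≈ 0.2555

0.2555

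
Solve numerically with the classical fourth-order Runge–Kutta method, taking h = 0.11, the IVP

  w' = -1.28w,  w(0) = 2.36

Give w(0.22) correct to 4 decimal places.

RK4: k1 = f(t_n, w_n); k2 = f(t_n + h/2, w_n + (h/2)·k1); k3 = f(t_n + h/2, w_n + (h/2)·k2); k4 = f(t_n + h, w_n + h·k3); w_{n+1} = w_n + (h/6)·(k1 + 2k2 + 2k3 + k4).
t=0.000000, w=2.360000:
  k1 = f(0.000000, 2.360000) = -3.020800
  k2 = f(0.055000, 2.193856) = -2.808136
  k3 = f(0.055000, 2.205553) = -2.823107
  k4 = f(0.110000, 2.049458) = -2.623306
  w ← 2.360000 + (0.11/6)·(k1 + 2k2 + 2k3 + k4) = 2.050046
t=0.110000, w=2.050046:
  k1 = f(0.110000, 2.050046) = -2.624059
  k2 = f(0.165000, 1.905723) = -2.439325
  k3 = f(0.165000, 1.915883) = -2.452330
  k4 = f(0.220000, 1.780289) = -2.278771
  w ← 2.050046 + (0.11/6)·(k1 + 2k2 + 2k3 + k4) = 1.780800
w(0.22) ≈ 1.7808

1.7808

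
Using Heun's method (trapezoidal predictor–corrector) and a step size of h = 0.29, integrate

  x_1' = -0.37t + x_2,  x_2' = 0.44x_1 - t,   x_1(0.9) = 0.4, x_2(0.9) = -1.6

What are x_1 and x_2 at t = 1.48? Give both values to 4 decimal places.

Heun on (x_1,x_2): k1 = f(t_n, state_n); k2 = f(t_n + h, state_n + h·k1); state_{n+1} = state_n + (h/2)·(k1 + k2).
0.900000: (0.400000, -1.600000)
  k1 = (-1.933000, -0.724000)
  predictor → (-0.160570, -1.809960)
  k2 = (-2.250260, -1.260651)
  → (-0.206573, -1.887774)
1.190000: (-0.206573, -1.887774)
  k1 = (-2.328074, -1.280892)
  predictor → (-0.881714, -2.259233)
  k2 = (-2.806833, -1.867954)
  → (-0.951134, -2.344357)
(x_1(1.48), x_2(1.48)) ≈ (-0.9511, -2.3444)

-0.9511, -2.3444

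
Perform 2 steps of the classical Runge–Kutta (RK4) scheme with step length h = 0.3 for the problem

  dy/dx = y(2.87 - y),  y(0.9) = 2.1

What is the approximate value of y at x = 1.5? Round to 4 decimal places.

2.6924

RK4: k1 = f(x_n, y_n); k2 = f(x_n + h/2, y_n + (h/2)·k1); k3 = f(x_n + h/2, y_n + (h/2)·k2); k4 = f(x_n + h, y_n + h·k3); y_{n+1} = y_n + (h/6)·(k1 + 2k2 + 2k3 + k4).
x=0.900000, y=2.100000:
  k1 = f(0.900000, 2.100000) = 1.617000
  k2 = f(1.050000, 2.342550) = 1.235578
  k3 = f(1.050000, 2.285337) = 1.336152
  k4 = f(1.200000, 2.500846) = 0.923198
  y ← 2.100000 + (0.3/6)·(k1 + 2k2 + 2k3 + k4) = 2.484183
x=1.200000, y=2.484183:
  k1 = f(1.200000, 2.484183) = 0.958440
  k2 = f(1.350000, 2.627949) = 0.636098
  k3 = f(1.350000, 2.579598) = 0.749121
  k4 = f(1.500000, 2.708919) = 0.436355
  y ← 2.484183 + (0.3/6)·(k1 + 2k2 + 2k3 + k4) = 2.692445
y(1.5) ≈ 2.6924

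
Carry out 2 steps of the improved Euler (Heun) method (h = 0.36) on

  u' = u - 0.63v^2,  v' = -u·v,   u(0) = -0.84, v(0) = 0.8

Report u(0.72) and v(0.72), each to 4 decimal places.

Heun on (u,v): k1 = f(t_n, state_n); k2 = f(t_n + h, state_n + h·k1); state_{n+1} = state_n + (h/2)·(k1 + k2).
0.000000: (-0.840000, 0.800000)
  k1 = (-1.243200, 0.672000)
  predictor → (-1.287552, 1.041920)
  k2 = (-1.971478, 1.341526)
  → (-1.418642, 1.162435)
0.360000: (-1.418642, 1.162435)
  k1 = (-2.269932, 1.649079)
  predictor → (-2.235818, 1.756103)
  k2 = (-4.178674, 3.926326)
  → (-2.579391, 2.166008)
(u(0.72), v(0.72)) ≈ (-2.5794, 2.1660)

-2.5794, 2.1660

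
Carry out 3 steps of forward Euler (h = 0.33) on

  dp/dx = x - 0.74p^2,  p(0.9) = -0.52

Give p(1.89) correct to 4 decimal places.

0.6090

Euler: p_{n+1} = p_n + h·f(x_n, p_n).
x=0.900000, p=-0.520000: f=0.699904 → p ← -0.520000 + 0.33·0.699904 = -0.289032
x=1.230000, p=-0.289032: f=1.168181 → p ← -0.289032 + 0.33·1.168181 = 0.096468
x=1.560000, p=0.096468: f=1.553114 → p ← 0.096468 + 0.33·1.553114 = 0.608995
p(1.89) ≈ 0.6090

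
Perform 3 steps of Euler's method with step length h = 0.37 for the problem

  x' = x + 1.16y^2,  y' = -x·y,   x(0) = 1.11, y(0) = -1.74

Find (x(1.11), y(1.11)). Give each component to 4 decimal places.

5.9122, -0.0266

Euler on (x,y): x_{n+1} = x_n + h·x', y_{n+1} = y_n + h·y'.
0.000000: (1.110000, -1.740000); f=(4.622016, 1.931400) → (2.820146, -1.025382)
0.370000: (2.820146, -1.025382); f=(4.039779, 2.891727) → (4.314864, 0.044557)
0.740000: (4.314864, 0.044557); f=(4.317167, -0.192257) → (5.912216, -0.026578)
(x(1.11), y(1.11)) ≈ (5.9122, -0.0266)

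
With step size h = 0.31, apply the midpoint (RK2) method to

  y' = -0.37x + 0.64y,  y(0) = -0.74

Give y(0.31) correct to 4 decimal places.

Midpoint: k1 = f(x_n, y_n); k2 = f(x_n + h/2, y_n + (h/2)·k1); y_{n+1} = y_n + h·k2.
x=0.000000, y=-0.740000:
  k1 = f(0.000000, -0.740000) = -0.473600
  k2 = f(0.155000, -0.813408) = -0.577931
  y ← -0.740000 + 0.31·(-0.577931) = -0.919159
y(0.31) ≈ -0.9192

-0.9192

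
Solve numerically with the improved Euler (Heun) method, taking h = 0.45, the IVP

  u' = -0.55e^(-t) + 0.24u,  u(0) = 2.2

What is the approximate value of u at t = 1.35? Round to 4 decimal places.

2.5308

Heun: k1 = f(t_n, u_n); k2 = f(t_n + h, u_n + h·k1); u_{n+1} = u_n + (h/2)·(k1 + k2).
t=0.000000, u=2.200000:
  k1 = f(0.000000, 2.200000) = -0.022000
  k2 = f(0.450000, 2.190100) = 0.174929
  u ← 2.200000 + (0.45/2)·(-0.022000 + 0.174929) = 2.234409
t=0.450000, u=2.234409:
  k1 = f(0.450000, 2.234409) = 0.185563
  k2 = f(0.900000, 2.317912) = 0.332686
  u ← 2.234409 + (0.45/2)·(0.185563 + 0.332686) = 2.351015
t=0.900000, u=2.351015:
  k1 = f(0.900000, 2.351015) = 0.340630
  k2 = f(1.350000, 2.504298) = 0.458449
  u ← 2.351015 + (0.45/2)·(0.340630 + 0.458449) = 2.530808
u(1.35) ≈ 2.5308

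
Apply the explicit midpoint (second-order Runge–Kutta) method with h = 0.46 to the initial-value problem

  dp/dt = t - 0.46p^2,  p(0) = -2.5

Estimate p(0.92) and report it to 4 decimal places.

-13.2804

Midpoint: k1 = f(t_n, p_n); k2 = f(t_n + h/2, p_n + (h/2)·k1); p_{n+1} = p_n + h·k2.
t=0.000000, p=-2.500000:
  k1 = f(0.000000, -2.500000) = -2.875000
  k2 = f(0.230000, -3.161250) = -4.367011
  p ← -2.500000 + 0.46·(-4.367011) = -4.508825
t=0.460000, p=-4.508825:
  k1 = f(0.460000, -4.508825) = -8.891571
  k2 = f(0.690000, -6.553886) = -19.068576
  p ← -4.508825 + 0.46·(-19.068576) = -13.280370
p(0.92) ≈ -13.2804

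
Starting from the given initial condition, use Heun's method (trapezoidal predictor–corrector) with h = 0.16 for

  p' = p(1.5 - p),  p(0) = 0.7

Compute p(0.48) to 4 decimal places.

Heun: k1 = f(t_n, p_n); k2 = f(t_n + h, p_n + h·k1); p_{n+1} = p_n + (h/2)·(k1 + k2).
t=0.000000, p=0.700000:
  k1 = f(0.000000, 0.700000) = 0.560000
  k2 = f(0.160000, 0.789600) = 0.560932
  p ← 0.700000 + (0.16/2)·(0.560000 + 0.560932) = 0.789675
t=0.160000, p=0.789675:
  k1 = f(0.160000, 0.789675) = 0.560926
  k2 = f(0.320000, 0.879423) = 0.545750
  p ← 0.789675 + (0.16/2)·(0.560926 + 0.545750) = 0.878209
t=0.320000, p=0.878209:
  k1 = f(0.320000, 0.878209) = 0.546063
  k2 = f(0.480000, 0.965579) = 0.516026
  p ← 0.878209 + (0.16/2)·(0.546063 + 0.516026) = 0.963176
p(0.48) ≈ 0.9632

0.9632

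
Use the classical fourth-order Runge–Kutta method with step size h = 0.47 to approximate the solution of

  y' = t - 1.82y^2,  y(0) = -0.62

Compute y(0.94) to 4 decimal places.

-4.9002

RK4: k1 = f(t_n, y_n); k2 = f(t_n + h/2, y_n + (h/2)·k1); k3 = f(t_n + h/2, y_n + (h/2)·k2); k4 = f(t_n + h, y_n + h·k3); y_{n+1} = y_n + (h/6)·(k1 + 2k2 + 2k3 + k4).
t=0.000000, y=-0.620000:
  k1 = f(0.000000, -0.620000) = -0.699608
  k2 = f(0.235000, -0.784408) = -0.884838
  k3 = f(0.235000, -0.827937) = -1.012573
  k4 = f(0.470000, -1.095909) = -1.715851
  y ← -0.620000 + (0.47/6)·(k1 + 2k2 + 2k3 + k4) = -1.106472
t=0.470000, y=-1.106472:
  k1 = f(0.470000, -1.106472) = -1.758190
  k2 = f(0.705000, -1.519647) = -3.497974
  k3 = f(0.705000, -1.928496) = -6.063756
  k4 = f(0.940000, -3.956437) = -27.549181
  y ← -1.106472 + (0.47/6)·(k1 + 2k2 + 2k3 + k4) = -4.900220
y(0.94) ≈ -4.9002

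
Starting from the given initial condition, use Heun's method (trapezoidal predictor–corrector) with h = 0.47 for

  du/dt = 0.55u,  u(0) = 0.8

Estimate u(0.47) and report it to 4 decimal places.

Heun: k1 = f(t_n, u_n); k2 = f(t_n + h, u_n + h·k1); u_{n+1} = u_n + (h/2)·(k1 + k2).
t=0.000000, u=0.800000:
  k1 = f(0.000000, 0.800000) = 0.440000
  k2 = f(0.470000, 1.006800) = 0.553740
  u ← 0.800000 + (0.47/2)·(0.440000 + 0.553740) = 1.033529
u(0.47) ≈ 1.0335

1.0335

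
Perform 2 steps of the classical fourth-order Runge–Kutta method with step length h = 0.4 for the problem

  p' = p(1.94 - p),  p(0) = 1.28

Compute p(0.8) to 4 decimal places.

RK4: k1 = f(x_n, p_n); k2 = f(x_n + h/2, p_n + (h/2)·k1); k3 = f(x_n + h/2, p_n + (h/2)·k2); k4 = f(x_n + h, p_n + h·k3); p_{n+1} = p_n + (h/6)·(k1 + 2k2 + 2k3 + k4).
x=0.000000, p=1.280000:
  k1 = f(0.000000, 1.280000) = 0.844800
  k2 = f(0.200000, 1.448960) = 0.711497
  k3 = f(0.200000, 1.422299) = 0.736325
  k4 = f(0.400000, 1.574530) = 0.575443
  p ← 1.280000 + (0.4/6)·(k1 + 2k2 + 2k3 + k4) = 1.567726
x=0.400000, p=1.567726:
  k1 = f(0.400000, 1.567726) = 0.583624
  k2 = f(0.600000, 1.684451) = 0.430460
  k3 = f(0.600000, 1.653818) = 0.473293
  k4 = f(0.800000, 1.757043) = 0.321463
  p ← 1.567726 + (0.4/6)·(k1 + 2k2 + 2k3 + k4) = 1.748565
p(0.8) ≈ 1.7486

1.7486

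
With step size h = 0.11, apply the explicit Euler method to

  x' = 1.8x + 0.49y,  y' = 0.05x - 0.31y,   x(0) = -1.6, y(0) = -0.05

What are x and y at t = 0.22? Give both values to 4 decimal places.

Euler on (x,y): x_{n+1} = x_n + h·x', y_{n+1} = y_n + h·y'.
0.000000: (-1.600000, -0.050000); f=(-2.904500, -0.064500) → (-1.919495, -0.057095)
0.110000: (-1.919495, -0.057095); f=(-3.483068, -0.078275) → (-2.302632, -0.065705)
(x(0.22), y(0.22)) ≈ (-2.3026, -0.0657)

-2.3026, -0.0657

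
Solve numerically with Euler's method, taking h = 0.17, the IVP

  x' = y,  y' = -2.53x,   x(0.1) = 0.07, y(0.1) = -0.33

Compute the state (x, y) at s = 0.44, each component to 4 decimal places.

-0.0473, -0.3661

Euler on (x,y): x_{n+1} = x_n + h·x', y_{n+1} = y_n + h·y'.
0.100000: (0.070000, -0.330000); f=(-0.330000, -0.177100) → (0.013900, -0.360107)
0.270000: (0.013900, -0.360107); f=(-0.360107, -0.035167) → (-0.047318, -0.366085)
(x(0.44), y(0.44)) ≈ (-0.0473, -0.3661)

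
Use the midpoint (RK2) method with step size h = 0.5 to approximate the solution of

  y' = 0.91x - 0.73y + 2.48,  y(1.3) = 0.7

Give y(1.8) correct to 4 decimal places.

Midpoint: k1 = f(x_n, y_n); k2 = f(x_n + h/2, y_n + (h/2)·k1); y_{n+1} = y_n + h·k2.
x=1.300000, y=0.700000:
  k1 = f(1.300000, 0.700000) = 3.152000
  k2 = f(1.550000, 1.488000) = 2.804260
  y ← 0.700000 + 0.5·2.804260 = 2.102130
y(1.8) ≈ 2.1021

2.1021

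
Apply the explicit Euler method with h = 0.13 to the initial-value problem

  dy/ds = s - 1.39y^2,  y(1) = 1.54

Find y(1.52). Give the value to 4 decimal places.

1.0321

Euler: y_{n+1} = y_n + h·f(s_n, y_n).
s=1.000000, y=1.540000: f=-2.296524 → y ← 1.540000 + 0.13·(-2.296524) = 1.241452
s=1.130000, y=1.241452: f=-1.012272 → y ← 1.241452 + 0.13·(-1.012272) = 1.109857
s=1.260000, y=1.109857: f=-0.452176 → y ← 1.109857 + 0.13·(-0.452176) = 1.051074
s=1.390000, y=1.051074: f=-0.145610 → y ← 1.051074 + 0.13·(-0.145610) = 1.032144
y(1.52) ≈ 1.0321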